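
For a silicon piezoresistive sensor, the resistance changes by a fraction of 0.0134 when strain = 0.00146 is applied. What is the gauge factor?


Step 1: Identify values.
dR/R = 0.0134, strain = 0.00146
Step 2: GF = (dR/R) / strain = 0.0134 / 0.00146
GF = 9.2


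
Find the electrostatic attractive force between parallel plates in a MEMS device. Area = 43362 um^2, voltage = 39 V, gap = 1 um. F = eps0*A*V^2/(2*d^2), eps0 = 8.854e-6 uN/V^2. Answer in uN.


Step 1: Identify parameters.
eps0 = 8.854e-6 uN/V^2, A = 43362 um^2, V = 39 V, d = 1 um
Step 2: Compute V^2 = 39^2 = 1521
Step 3: Compute d^2 = 1^2 = 1
Step 4: F = 0.5 * 8.854e-6 * 43362 * 1521 / 1
F = 291.977 uN


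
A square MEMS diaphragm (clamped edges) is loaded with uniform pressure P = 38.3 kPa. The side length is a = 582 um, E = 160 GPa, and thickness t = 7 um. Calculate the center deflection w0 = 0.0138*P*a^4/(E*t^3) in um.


Step 1: Convert pressure to compatible units (E is in GPa, so P in GPa).
P = 38.3 kPa = 38.3e-6 GPa
Step 2: Compute numerator: 0.0138 * P * a^4.
a^4 = 582^4 = 114733948176
numerator = 0.0138 * 38.3e-6 * 114733948176 = 6.06415e+04
Step 3: Compute denominator: E * t^3 = 160 * 7^3 = 54880
Step 4: w0 = numerator / denominator = 6.06415e+04 / 54880 = 1.105 um


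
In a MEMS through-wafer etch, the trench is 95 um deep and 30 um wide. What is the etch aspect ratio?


Step 1: AR = depth / width
Step 2: AR = 95 / 30
AR = 3.2


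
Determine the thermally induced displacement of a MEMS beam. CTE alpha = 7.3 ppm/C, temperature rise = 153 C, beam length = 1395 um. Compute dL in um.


Step 1: Convert CTE: alpha = 7.3 ppm/C = 7.3e-6 /C
Step 2: dL = 7.3e-6 * 153 * 1395
dL = 1.5581 um


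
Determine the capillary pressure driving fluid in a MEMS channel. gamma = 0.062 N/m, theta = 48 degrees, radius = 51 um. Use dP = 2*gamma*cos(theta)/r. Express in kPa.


Step 1: cos(48 deg) = 0.6691
Step 2: Convert r to m: r = 51e-6 m
Step 3: dP = 2 * 0.062 * 0.6691 / 51e-6 = 1626.8 Pa
Step 4: Convert Pa to kPa (divide by 1000).
dP = 1.63 kPa


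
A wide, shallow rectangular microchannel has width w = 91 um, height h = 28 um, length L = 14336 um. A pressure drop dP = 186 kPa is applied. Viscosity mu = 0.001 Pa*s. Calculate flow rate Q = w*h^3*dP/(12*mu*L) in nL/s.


Step 1: Convert all dimensions to SI (meters).
w = 91e-6 m, h = 28e-6 m, L = 14336e-6 m, dP = 186e3 Pa
Step 2: Q = w * h^3 * dP / (12 * mu * L)
Q = 91e-6 * (28e-6)^3 * 186e3 / (12 * 0.001 * 14336e-6) = 2.15982812e-09 m^3/s
Step 3: Convert Q from m^3/s to nL/s (1 m^3 = 1e12 nL, so multiply by 1e12).
Q = 2159.828 nL/s


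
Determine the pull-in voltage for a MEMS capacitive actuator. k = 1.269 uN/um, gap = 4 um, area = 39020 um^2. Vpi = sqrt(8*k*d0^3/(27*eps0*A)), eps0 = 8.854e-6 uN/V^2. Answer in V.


Step 1: Compute numerator: 8 * k * d0^3 = 8 * 1.269 * 4^3 = 649.728
Step 2: Compute denominator: 27 * eps0 * A = 27 * 8.854e-6 * 39020 = 9.328043
Step 3: Vpi = sqrt(649.728 / 9.328043)
Vpi = 8.35 V


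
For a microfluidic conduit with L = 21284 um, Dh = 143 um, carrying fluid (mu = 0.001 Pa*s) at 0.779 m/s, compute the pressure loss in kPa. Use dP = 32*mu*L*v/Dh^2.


Step 1: Convert to SI: L = 21284e-6 m, Dh = 143e-6 m
Step 2: dP = 32 * 0.001 * 21284e-6 * 0.779 / (143e-6)^2
Step 3: dP = 25945.89 Pa
Step 4: Convert to kPa: dP = 25.95 kPa


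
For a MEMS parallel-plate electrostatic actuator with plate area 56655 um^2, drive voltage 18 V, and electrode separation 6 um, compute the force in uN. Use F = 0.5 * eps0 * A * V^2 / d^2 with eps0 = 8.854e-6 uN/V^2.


Step 1: Identify parameters.
eps0 = 8.854e-6 uN/V^2, A = 56655 um^2, V = 18 V, d = 6 um
Step 2: Compute V^2 = 18^2 = 324
Step 3: Compute d^2 = 6^2 = 36
Step 4: F = 0.5 * 8.854e-6 * 56655 * 324 / 36
F = 2.257 uN


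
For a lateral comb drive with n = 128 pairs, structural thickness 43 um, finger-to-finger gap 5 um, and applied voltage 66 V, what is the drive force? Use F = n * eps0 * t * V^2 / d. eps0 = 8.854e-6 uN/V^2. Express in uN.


Step 1: Parameters: n=128, eps0=8.854e-6 uN/V^2, t=43 um, V=66 V, d=5 um
Step 2: V^2 = 4356
Step 3: F = 128 * 8.854e-6 * 43 * 4356 / 5
F = 42.456 uN


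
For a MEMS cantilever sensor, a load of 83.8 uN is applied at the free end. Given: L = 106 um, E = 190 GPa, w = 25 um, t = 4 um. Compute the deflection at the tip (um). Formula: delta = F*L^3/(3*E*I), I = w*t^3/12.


Step 1: Calculate the second moment of area.
I = w * t^3 / 12 = 25 * 4^3 / 12 = 133.3333 um^4
Step 2: Convert E to consistent units (1 GPa = 1000 uN/um^2).
E = 190 GPa = 190000 uN/um^2
Step 3: Calculate tip deflection.
delta = F * L^3 / (3 * E * I)
delta = 83.8 * 106^3 / (3 * 190000 * 133.3333)
delta = 1.3133 um


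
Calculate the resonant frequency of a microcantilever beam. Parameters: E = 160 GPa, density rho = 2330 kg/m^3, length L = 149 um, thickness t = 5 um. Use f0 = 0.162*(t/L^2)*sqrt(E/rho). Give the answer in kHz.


Step 1: Convert units to SI.
t_SI = 5e-6 m, L_SI = 149e-6 m
Step 2: Calculate sqrt(E/rho).
sqrt(160e9 / 2330) = 8286.71 m/s
Step 3: Compute f0.
f0 = 0.162 * 5e-6 / (149e-6)^2 * 8286.71 = 302339.3 Hz = 302.34 kHz


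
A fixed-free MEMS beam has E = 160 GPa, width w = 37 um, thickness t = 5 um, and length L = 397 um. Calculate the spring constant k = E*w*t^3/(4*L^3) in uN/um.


Step 1: Convert E to consistent units (1 GPa = 1000 uN/um^2).
E = 160 GPa = 160000 uN/um^2
Step 2: Compute t^3 = 5^3 = 125
Step 3: Compute L^3 = 397^3 = 62570773
Step 4: k = 160000 * 37 * 125 / (4 * 62570773)
k = 2.9567 uN/um


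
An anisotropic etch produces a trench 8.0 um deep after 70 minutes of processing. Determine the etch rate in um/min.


Step 1: Etch rate = depth / time
Step 2: rate = 8.0 / 70
rate = 0.114 um/min


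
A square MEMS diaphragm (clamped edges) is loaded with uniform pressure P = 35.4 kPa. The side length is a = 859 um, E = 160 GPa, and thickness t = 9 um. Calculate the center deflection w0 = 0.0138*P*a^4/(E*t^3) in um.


Step 1: Convert pressure to compatible units (E is in GPa, so P in GPa).
P = 35.4 kPa = 35.4e-6 GPa
Step 2: Compute numerator: 0.0138 * P * a^4.
a^4 = 859^4 = 544468370161
numerator = 0.0138 * 35.4e-6 * 544468370161 = 2.659837e+05
Step 3: Compute denominator: E * t^3 = 160 * 9^3 = 116640
Step 4: w0 = numerator / denominator = 2.659837e+05 / 116640 = 2.2804 um


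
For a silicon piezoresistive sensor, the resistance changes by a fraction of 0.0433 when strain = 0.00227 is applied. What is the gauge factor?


Step 1: Identify values.
dR/R = 0.0433, strain = 0.00227
Step 2: GF = (dR/R) / strain = 0.0433 / 0.00227
GF = 19.1


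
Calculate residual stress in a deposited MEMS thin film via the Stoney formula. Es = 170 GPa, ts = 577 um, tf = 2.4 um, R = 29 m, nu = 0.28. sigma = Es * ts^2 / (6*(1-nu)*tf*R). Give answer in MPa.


Step 1: Compute numerator: Es * ts^2 = 170 * 577^2 = 56597930 (GPa*um^2)
Step 2: Compute denominator (R in um): 6*(1-nu)*tf*R = 6*0.72*2.4*29e6 = 300672000.0 (um^2)
Step 3: sigma (GPa) = 56597930 / 300672000.0 = 1.88238e-01 GPa
Step 4: Convert to MPa (x1000): sigma = 188.2 MPa


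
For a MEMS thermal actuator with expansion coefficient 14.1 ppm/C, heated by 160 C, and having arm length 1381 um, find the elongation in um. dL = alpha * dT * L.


Step 1: Convert CTE: alpha = 14.1 ppm/C = 14.1e-6 /C
Step 2: dL = 14.1e-6 * 160 * 1381
dL = 3.1155 um


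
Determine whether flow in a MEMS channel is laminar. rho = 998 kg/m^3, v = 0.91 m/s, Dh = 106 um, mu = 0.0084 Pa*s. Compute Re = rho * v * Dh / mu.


Step 1: Convert Dh to meters: Dh = 106e-6 m
Step 2: Re = rho * v * Dh / mu
Re = 998 * 0.91 * 106e-6 / 0.0084
Re = 11.46
Since Re = 11.46 is below ~2300, the flow is laminar.


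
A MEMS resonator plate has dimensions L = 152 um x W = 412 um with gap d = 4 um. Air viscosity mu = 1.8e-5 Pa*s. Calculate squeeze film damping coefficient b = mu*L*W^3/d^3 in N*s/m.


Step 1: Convert to SI.
L = 152e-6 m, W = 412e-6 m, d = 4e-6 m
Step 2: W^3 = (412e-6)^3 = 6.99e-11 m^3
Step 3: d^3 = (4e-6)^3 = 6.40e-17 m^3
Step 4: b = 1.8e-5 * 152e-6 * 6.99e-11 / 6.40e-17
b = 2.99e-03 N*s/m


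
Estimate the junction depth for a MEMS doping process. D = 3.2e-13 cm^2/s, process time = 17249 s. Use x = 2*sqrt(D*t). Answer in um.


Step 1: Compute D*t = 3.2e-13 * 17249 = 5.51968e-09 cm^2
Step 2: sqrt(D*t) = 7.42945e-05 cm
Step 3: x = 2 * 7.42945e-05 cm = 1.48589e-04 cm
Step 4: Convert to um (1 cm = 1e4 um): x = 1.486 um


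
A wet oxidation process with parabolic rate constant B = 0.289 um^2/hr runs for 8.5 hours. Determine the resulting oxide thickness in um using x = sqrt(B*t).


Step 1: Compute B*t = 0.289 * 8.5 = 2.4565
Step 2: x = sqrt(2.4565)
x = 1.567 um


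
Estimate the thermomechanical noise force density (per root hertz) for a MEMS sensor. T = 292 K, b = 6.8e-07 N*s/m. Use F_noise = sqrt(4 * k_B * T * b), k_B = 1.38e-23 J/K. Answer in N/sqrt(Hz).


Step 1: Compute 4 * k_B * T * b
= 4 * 1.38e-23 * 292 * 6.8e-07
= 1.0961e-26 N^2/Hz
Step 2: F_noise = sqrt(1.0961e-26)
F_noise = 1.05e-13 N/sqrt(Hz)


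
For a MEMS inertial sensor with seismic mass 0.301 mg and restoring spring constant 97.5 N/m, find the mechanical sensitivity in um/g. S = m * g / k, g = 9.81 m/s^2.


Step 1: Convert mass: m = 0.301 mg = 3.01e-07 kg
Step 2: S = m * g / k = 3.01e-07 * 9.81 / 97.5
Step 3: S = 3.03e-08 m/g
Step 4: Convert to um/g: S = 0.03 um/g


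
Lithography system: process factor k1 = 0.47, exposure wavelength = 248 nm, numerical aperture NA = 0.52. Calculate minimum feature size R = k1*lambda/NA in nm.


Step 1: Identify values: k1 = 0.47, lambda = 248 nm, NA = 0.52
Step 2: R = k1 * lambda / NA
R = 0.47 * 248 / 0.52
R = 224.2 nm


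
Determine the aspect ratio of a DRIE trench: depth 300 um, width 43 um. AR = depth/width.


Step 1: AR = depth / width
Step 2: AR = 300 / 43
AR = 7.0


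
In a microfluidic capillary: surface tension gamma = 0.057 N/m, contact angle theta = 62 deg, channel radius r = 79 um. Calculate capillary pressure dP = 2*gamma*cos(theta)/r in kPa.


Step 1: cos(62 deg) = 0.4695
Step 2: Convert r to m: r = 79e-6 m
Step 3: dP = 2 * 0.057 * 0.4695 / 79e-6 = 677.5 Pa
Step 4: Convert Pa to kPa (divide by 1000).
dP = 0.68 kPa


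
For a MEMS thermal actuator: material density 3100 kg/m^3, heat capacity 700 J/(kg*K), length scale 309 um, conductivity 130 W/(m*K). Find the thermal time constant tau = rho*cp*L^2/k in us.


Step 1: Convert L to m: L = 309e-6 m
Step 2: L^2 = (309e-6)^2 = 9.5481e-08 m^2
Step 3: tau = 3100 * 700 * 9.5481e-08 / 130 = 1.59379823e-03 s
Step 4: Convert to microseconds (multiply by 1e6).
tau = 1593.798 us


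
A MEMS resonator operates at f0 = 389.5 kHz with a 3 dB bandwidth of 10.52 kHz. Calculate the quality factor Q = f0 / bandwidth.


Step 1: Q = f0 / bandwidth
Step 2: Q = 389.5 / 10.52
Q = 37.0


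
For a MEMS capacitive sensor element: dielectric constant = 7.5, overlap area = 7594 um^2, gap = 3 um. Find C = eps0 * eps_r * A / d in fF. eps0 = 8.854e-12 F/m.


Step 1: Convert area to m^2: A = 7594e-12 m^2
Step 2: Convert gap to m: d = 3e-6 m
Step 3: C = eps0 * eps_r * A / d
C = 8.854e-12 * 7.5 * 7594e-12 / 3e-6
Step 4: Convert to fF (multiply by 1e15).
C = 168.09 fF


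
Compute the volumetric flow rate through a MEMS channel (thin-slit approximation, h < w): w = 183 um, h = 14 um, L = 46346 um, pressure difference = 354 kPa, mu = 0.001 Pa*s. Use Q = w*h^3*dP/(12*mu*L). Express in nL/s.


Step 1: Convert all dimensions to SI (meters).
w = 183e-6 m, h = 14e-6 m, L = 46346e-6 m, dP = 354e3 Pa
Step 2: Q = w * h^3 * dP / (12 * mu * L)
Q = 183e-6 * (14e-6)^3 * 354e3 / (12 * 0.001 * 46346e-6) = 3.196281e-10 m^3/s
Step 3: Convert Q from m^3/s to nL/s (1 m^3 = 1e12 nL, so multiply by 1e12).
Q = 319.628 nL/s


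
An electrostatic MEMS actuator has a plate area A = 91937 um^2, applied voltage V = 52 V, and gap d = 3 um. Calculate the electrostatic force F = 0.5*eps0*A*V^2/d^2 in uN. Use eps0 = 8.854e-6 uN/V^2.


Step 1: Identify parameters.
eps0 = 8.854e-6 uN/V^2, A = 91937 um^2, V = 52 V, d = 3 um
Step 2: Compute V^2 = 52^2 = 2704
Step 3: Compute d^2 = 3^2 = 9
Step 4: F = 0.5 * 8.854e-6 * 91937 * 2704 / 9
F = 122.282 uN


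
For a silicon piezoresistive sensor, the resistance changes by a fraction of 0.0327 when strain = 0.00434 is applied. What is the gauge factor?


Step 1: Identify values.
dR/R = 0.0327, strain = 0.00434
Step 2: GF = (dR/R) / strain = 0.0327 / 0.00434
GF = 7.5


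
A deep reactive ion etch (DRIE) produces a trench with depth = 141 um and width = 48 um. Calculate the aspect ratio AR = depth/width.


Step 1: AR = depth / width
Step 2: AR = 141 / 48
AR = 2.9


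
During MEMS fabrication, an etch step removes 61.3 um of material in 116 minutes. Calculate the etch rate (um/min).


Step 1: Etch rate = depth / time
Step 2: rate = 61.3 / 116
rate = 0.528 um/min


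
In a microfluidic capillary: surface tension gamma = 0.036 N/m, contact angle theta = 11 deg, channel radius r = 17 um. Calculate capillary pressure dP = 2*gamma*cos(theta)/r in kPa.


Step 1: cos(11 deg) = 0.9816
Step 2: Convert r to m: r = 17e-6 m
Step 3: dP = 2 * 0.036 * 0.9816 / 17e-6 = 4157.4 Pa
Step 4: Convert Pa to kPa (divide by 1000).
dP = 4.16 kPa


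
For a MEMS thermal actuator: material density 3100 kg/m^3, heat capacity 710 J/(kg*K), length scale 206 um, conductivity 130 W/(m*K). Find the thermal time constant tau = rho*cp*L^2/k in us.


Step 1: Convert L to m: L = 206e-6 m
Step 2: L^2 = (206e-6)^2 = 4.2436e-08 m^2
Step 3: tau = 3100 * 710 * 4.2436e-08 / 130 = 7.1847412e-04 s
Step 4: Convert to microseconds (multiply by 1e6).
tau = 718.474 us


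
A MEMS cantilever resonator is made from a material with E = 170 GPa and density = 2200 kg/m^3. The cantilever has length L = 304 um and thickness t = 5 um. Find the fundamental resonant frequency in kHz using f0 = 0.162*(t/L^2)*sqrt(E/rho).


Step 1: Convert units to SI.
t_SI = 5e-6 m, L_SI = 304e-6 m
Step 2: Calculate sqrt(E/rho).
sqrt(170e9 / 2200) = 8790.49 m/s
Step 3: Compute f0.
f0 = 0.162 * 5e-6 / (304e-6)^2 * 8790.49 = 77046.1 Hz = 77.05 kHz


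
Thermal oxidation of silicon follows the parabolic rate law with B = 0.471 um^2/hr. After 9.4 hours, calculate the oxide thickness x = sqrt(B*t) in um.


Step 1: Compute B*t = 0.471 * 9.4 = 4.4274
Step 2: x = sqrt(4.4274)
x = 2.104 um


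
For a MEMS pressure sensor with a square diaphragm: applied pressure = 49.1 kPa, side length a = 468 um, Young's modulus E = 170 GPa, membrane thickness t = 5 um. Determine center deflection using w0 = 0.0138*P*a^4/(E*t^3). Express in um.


Step 1: Convert pressure to compatible units (E is in GPa, so P in GPa).
P = 49.1 kPa = 49.1e-6 GPa
Step 2: Compute numerator: 0.0138 * P * a^4.
a^4 = 468^4 = 47971512576
numerator = 0.0138 * 49.1e-6 * 47971512576 = 3.250454e+04
Step 3: Compute denominator: E * t^3 = 170 * 5^3 = 21250
Step 4: w0 = numerator / denominator = 3.250454e+04 / 21250 = 1.5296 um


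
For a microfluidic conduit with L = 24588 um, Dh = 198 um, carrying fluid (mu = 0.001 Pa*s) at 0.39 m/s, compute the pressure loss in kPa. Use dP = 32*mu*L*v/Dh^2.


Step 1: Convert to SI: L = 24588e-6 m, Dh = 198e-6 m
Step 2: dP = 32 * 0.001 * 24588e-6 * 0.39 / (198e-6)^2
Step 3: dP = 7827.22 Pa
Step 4: Convert to kPa: dP = 7.83 kPa


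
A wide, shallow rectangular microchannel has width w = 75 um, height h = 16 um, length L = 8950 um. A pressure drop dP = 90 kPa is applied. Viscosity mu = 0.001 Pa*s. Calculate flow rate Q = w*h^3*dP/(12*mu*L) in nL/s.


Step 1: Convert all dimensions to SI (meters).
w = 75e-6 m, h = 16e-6 m, L = 8950e-6 m, dP = 90e3 Pa
Step 2: Q = w * h^3 * dP / (12 * mu * L)
Q = 75e-6 * (16e-6)^3 * 90e3 / (12 * 0.001 * 8950e-6) = 2.574302e-10 m^3/s
Step 3: Convert Q from m^3/s to nL/s (1 m^3 = 1e12 nL, so multiply by 1e12).
Q = 257.43 nL/s


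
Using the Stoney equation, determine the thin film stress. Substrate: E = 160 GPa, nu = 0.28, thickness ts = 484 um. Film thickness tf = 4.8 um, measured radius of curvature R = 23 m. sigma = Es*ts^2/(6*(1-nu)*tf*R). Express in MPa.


Step 1: Compute numerator: Es * ts^2 = 160 * 484^2 = 37480960 (GPa*um^2)
Step 2: Compute denominator (R in um): 6*(1-nu)*tf*R = 6*0.72*4.8*23e6 = 476928000.0 (um^2)
Step 3: sigma (GPa) = 37480960 / 476928000.0 = 7.8588e-02 GPa
Step 4: Convert to MPa (x1000): sigma = 78.6 MPa


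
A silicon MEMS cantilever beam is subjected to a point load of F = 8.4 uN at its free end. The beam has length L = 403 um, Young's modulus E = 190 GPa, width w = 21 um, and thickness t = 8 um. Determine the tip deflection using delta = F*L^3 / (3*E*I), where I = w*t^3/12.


Step 1: Calculate the second moment of area.
I = w * t^3 / 12 = 21 * 8^3 / 12 = 896.0 um^4
Step 2: Convert E to consistent units (1 GPa = 1000 uN/um^2).
E = 190 GPa = 190000 uN/um^2
Step 3: Calculate tip deflection.
delta = F * L^3 / (3 * E * I)
delta = 8.4 * 403^3 / (3 * 190000 * 896.0)
delta = 1.0765 um


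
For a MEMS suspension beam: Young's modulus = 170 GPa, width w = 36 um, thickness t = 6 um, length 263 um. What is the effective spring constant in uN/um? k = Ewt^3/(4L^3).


Step 1: Convert E to consistent units (1 GPa = 1000 uN/um^2).
E = 170 GPa = 170000 uN/um^2
Step 2: Compute t^3 = 6^3 = 216
Step 3: Compute L^3 = 263^3 = 18191447
Step 4: k = 170000 * 36 * 216 / (4 * 18191447)
k = 18.1668 uN/um


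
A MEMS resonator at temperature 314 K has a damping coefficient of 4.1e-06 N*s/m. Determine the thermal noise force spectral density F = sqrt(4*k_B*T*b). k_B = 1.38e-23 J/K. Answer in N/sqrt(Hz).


Step 1: Compute 4 * k_B * T * b
= 4 * 1.38e-23 * 314 * 4.1e-06
= 7.1064e-26 N^2/Hz
Step 2: F_noise = sqrt(7.1064e-26)
F_noise = 2.67e-13 N/sqrt(Hz)


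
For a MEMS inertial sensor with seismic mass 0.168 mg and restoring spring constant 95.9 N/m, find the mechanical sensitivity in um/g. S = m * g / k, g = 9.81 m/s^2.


Step 1: Convert mass: m = 0.168 mg = 1.68e-07 kg
Step 2: S = m * g / k = 1.68e-07 * 9.81 / 95.9
Step 3: S = 1.72e-08 m/g
Step 4: Convert to um/g: S = 0.017 um/g


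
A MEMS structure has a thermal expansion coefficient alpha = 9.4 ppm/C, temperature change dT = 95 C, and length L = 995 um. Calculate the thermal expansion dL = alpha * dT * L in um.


Step 1: Convert CTE: alpha = 9.4 ppm/C = 9.4e-6 /C
Step 2: dL = 9.4e-6 * 95 * 995
dL = 0.8885 um


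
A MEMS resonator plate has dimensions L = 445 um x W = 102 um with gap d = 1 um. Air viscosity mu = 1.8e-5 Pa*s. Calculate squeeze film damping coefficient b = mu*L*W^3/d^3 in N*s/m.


Step 1: Convert to SI.
L = 445e-6 m, W = 102e-6 m, d = 1e-6 m
Step 2: W^3 = (102e-6)^3 = 1.06e-12 m^3
Step 3: d^3 = (1e-6)^3 = 1.00e-18 m^3
Step 4: b = 1.8e-5 * 445e-6 * 1.06e-12 / 1.00e-18
b = 8.50e-03 N*s/m


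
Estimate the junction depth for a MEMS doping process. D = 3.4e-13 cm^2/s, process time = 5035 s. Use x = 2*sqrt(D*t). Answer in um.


Step 1: Compute D*t = 3.4e-13 * 5035 = 1.7119e-09 cm^2
Step 2: sqrt(D*t) = 4.1375e-05 cm
Step 3: x = 2 * 4.1375e-05 cm = 8.275e-05 cm
Step 4: Convert to um (1 cm = 1e4 um): x = 0.828 um


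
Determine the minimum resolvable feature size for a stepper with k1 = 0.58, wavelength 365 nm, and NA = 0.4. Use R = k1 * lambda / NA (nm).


Step 1: Identify values: k1 = 0.58, lambda = 365 nm, NA = 0.4
Step 2: R = k1 * lambda / NA
R = 0.58 * 365 / 0.4
R = 529.2 nm


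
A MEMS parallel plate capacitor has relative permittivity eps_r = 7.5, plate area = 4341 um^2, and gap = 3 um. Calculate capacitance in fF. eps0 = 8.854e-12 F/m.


Step 1: Convert area to m^2: A = 4341e-12 m^2
Step 2: Convert gap to m: d = 3e-6 m
Step 3: C = eps0 * eps_r * A / d
C = 8.854e-12 * 7.5 * 4341e-12 / 3e-6
Step 4: Convert to fF (multiply by 1e15).
C = 96.09 fF


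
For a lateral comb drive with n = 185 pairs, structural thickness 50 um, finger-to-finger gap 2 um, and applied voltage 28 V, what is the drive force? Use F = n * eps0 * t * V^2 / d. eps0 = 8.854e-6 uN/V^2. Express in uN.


Step 1: Parameters: n=185, eps0=8.854e-6 uN/V^2, t=50 um, V=28 V, d=2 um
Step 2: V^2 = 784
Step 3: F = 185 * 8.854e-6 * 50 * 784 / 2
F = 32.105 uN


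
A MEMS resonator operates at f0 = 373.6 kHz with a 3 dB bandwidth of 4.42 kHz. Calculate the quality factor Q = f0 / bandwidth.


Step 1: Q = f0 / bandwidth
Step 2: Q = 373.6 / 4.42
Q = 84.5


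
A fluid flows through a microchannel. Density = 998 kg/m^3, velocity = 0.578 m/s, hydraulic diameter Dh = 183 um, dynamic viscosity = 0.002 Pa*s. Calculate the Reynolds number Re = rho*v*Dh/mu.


Step 1: Convert Dh to meters: Dh = 183e-6 m
Step 2: Re = rho * v * Dh / mu
Re = 998 * 0.578 * 183e-6 / 0.002
Re = 52.781


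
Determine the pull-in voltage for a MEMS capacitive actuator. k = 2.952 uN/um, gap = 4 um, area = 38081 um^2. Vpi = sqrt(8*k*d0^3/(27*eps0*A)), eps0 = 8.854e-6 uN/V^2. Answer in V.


Step 1: Compute numerator: 8 * k * d0^3 = 8 * 2.952 * 4^3 = 1511.424
Step 2: Compute denominator: 27 * eps0 * A = 27 * 8.854e-6 * 38081 = 9.103568
Step 3: Vpi = sqrt(1511.424 / 9.103568)
Vpi = 12.89 V


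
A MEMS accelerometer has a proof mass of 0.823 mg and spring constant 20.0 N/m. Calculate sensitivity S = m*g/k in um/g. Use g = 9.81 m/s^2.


Step 1: Convert mass: m = 0.823 mg = 8.23e-07 kg
Step 2: S = m * g / k = 8.23e-07 * 9.81 / 20.0
Step 3: S = 4.04e-07 m/g
Step 4: Convert to um/g: S = 0.404 um/g


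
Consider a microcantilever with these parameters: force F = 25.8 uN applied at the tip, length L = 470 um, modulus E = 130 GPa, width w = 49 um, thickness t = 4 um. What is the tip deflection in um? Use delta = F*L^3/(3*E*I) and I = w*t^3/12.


Step 1: Calculate the second moment of area.
I = w * t^3 / 12 = 49 * 4^3 / 12 = 261.3333 um^4
Step 2: Convert E to consistent units (1 GPa = 1000 uN/um^2).
E = 130 GPa = 130000 uN/um^2
Step 3: Calculate tip deflection.
delta = F * L^3 / (3 * E * I)
delta = 25.8 * 470^3 / (3 * 130000 * 261.3333)
delta = 26.2817 um


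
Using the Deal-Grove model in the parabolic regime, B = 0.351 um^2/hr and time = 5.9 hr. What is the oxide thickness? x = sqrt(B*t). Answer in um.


Step 1: Compute B*t = 0.351 * 5.9 = 2.0709
Step 2: x = sqrt(2.0709)
x = 1.439 um


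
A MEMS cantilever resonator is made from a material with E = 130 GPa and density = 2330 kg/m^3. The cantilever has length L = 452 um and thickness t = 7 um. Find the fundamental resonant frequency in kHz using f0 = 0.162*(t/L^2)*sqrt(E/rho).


Step 1: Convert units to SI.
t_SI = 7e-6 m, L_SI = 452e-6 m
Step 2: Calculate sqrt(E/rho).
sqrt(130e9 / 2330) = 7469.54 m/s
Step 3: Compute f0.
f0 = 0.162 * 7e-6 / (452e-6)^2 * 7469.54 = 41460.1 Hz = 41.46 kHz


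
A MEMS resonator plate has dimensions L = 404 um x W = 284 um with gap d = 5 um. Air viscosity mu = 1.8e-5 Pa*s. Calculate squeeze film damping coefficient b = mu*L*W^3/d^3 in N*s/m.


Step 1: Convert to SI.
L = 404e-6 m, W = 284e-6 m, d = 5e-6 m
Step 2: W^3 = (284e-6)^3 = 2.29e-11 m^3
Step 3: d^3 = (5e-6)^3 = 1.25e-16 m^3
Step 4: b = 1.8e-5 * 404e-6 * 2.29e-11 / 1.25e-16
b = 1.33e-03 N*s/m


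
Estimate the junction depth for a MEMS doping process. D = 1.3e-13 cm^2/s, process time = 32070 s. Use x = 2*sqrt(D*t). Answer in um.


Step 1: Compute D*t = 1.3e-13 * 32070 = 4.1691e-09 cm^2
Step 2: sqrt(D*t) = 6.45686e-05 cm
Step 3: x = 2 * 6.45686e-05 cm = 1.291372e-04 cm
Step 4: Convert to um (1 cm = 1e4 um): x = 1.291 um


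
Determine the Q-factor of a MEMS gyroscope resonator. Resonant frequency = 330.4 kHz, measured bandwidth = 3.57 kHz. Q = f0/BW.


Step 1: Q = f0 / bandwidth
Step 2: Q = 330.4 / 3.57
Q = 92.5


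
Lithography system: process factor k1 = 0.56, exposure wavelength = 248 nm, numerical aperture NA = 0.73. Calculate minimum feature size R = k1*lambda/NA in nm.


Step 1: Identify values: k1 = 0.56, lambda = 248 nm, NA = 0.73
Step 2: R = k1 * lambda / NA
R = 0.56 * 248 / 0.73
R = 190.2 nm


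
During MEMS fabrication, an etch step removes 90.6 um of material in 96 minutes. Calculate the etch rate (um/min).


Step 1: Etch rate = depth / time
Step 2: rate = 90.6 / 96
rate = 0.944 um/min


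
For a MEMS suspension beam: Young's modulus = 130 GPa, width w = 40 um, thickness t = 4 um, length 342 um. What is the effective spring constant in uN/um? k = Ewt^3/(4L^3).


Step 1: Convert E to consistent units (1 GPa = 1000 uN/um^2).
E = 130 GPa = 130000 uN/um^2
Step 2: Compute t^3 = 4^3 = 64
Step 3: Compute L^3 = 342^3 = 40001688
Step 4: k = 130000 * 40 * 64 / (4 * 40001688)
k = 2.0799 uN/um


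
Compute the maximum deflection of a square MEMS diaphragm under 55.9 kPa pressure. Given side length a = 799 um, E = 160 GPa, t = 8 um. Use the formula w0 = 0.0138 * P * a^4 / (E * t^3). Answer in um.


Step 1: Convert pressure to compatible units (E is in GPa, so P in GPa).
P = 55.9 kPa = 55.9e-6 GPa
Step 2: Compute numerator: 0.0138 * P * a^4.
a^4 = 799^4 = 407555836801
numerator = 0.0138 * 55.9e-6 * 407555836801 = 3.143967e+05
Step 3: Compute denominator: E * t^3 = 160 * 8^3 = 81920
Step 4: w0 = numerator / denominator = 3.143967e+05 / 81920 = 3.8379 um


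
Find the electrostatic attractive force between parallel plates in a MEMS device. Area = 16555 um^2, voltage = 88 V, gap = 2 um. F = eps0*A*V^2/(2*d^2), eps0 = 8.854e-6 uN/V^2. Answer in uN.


Step 1: Identify parameters.
eps0 = 8.854e-6 uN/V^2, A = 16555 um^2, V = 88 V, d = 2 um
Step 2: Compute V^2 = 88^2 = 7744
Step 3: Compute d^2 = 2^2 = 4
Step 4: F = 0.5 * 8.854e-6 * 16555 * 7744 / 4
F = 141.887 uN


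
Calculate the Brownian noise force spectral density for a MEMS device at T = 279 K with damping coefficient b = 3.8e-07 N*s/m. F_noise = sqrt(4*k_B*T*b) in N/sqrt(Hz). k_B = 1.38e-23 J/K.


Step 1: Compute 4 * k_B * T * b
= 4 * 1.38e-23 * 279 * 3.8e-07
= 5.8523e-27 N^2/Hz
Step 2: F_noise = sqrt(5.8523e-27)
F_noise = 7.65e-14 N/sqrt(Hz)


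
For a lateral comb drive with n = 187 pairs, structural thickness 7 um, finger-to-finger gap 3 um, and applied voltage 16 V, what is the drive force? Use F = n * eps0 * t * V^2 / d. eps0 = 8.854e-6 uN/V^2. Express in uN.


Step 1: Parameters: n=187, eps0=8.854e-6 uN/V^2, t=7 um, V=16 V, d=3 um
Step 2: V^2 = 256
Step 3: F = 187 * 8.854e-6 * 7 * 256 / 3
F = 0.989 uN


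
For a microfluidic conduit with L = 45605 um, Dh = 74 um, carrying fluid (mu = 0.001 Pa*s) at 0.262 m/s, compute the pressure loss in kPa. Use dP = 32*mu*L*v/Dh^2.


Step 1: Convert to SI: L = 45605e-6 m, Dh = 74e-6 m
Step 2: dP = 32 * 0.001 * 45605e-6 * 0.262 / (74e-6)^2
Step 3: dP = 69823.29 Pa
Step 4: Convert to kPa: dP = 69.82 kPa


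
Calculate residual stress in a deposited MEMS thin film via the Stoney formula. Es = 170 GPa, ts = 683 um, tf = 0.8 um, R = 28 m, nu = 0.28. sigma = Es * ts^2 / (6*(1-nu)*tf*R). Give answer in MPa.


Step 1: Compute numerator: Es * ts^2 = 170 * 683^2 = 79303130 (GPa*um^2)
Step 2: Compute denominator (R in um): 6*(1-nu)*tf*R = 6*0.72*0.8*28e6 = 96768000.0 (um^2)
Step 3: sigma (GPa) = 79303130 / 96768000.0 = 8.19518e-01 GPa
Step 4: Convert to MPa (x1000): sigma = 819.5 MPa


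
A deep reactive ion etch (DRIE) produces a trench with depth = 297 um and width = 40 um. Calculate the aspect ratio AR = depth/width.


Step 1: AR = depth / width
Step 2: AR = 297 / 40
AR = 7.4


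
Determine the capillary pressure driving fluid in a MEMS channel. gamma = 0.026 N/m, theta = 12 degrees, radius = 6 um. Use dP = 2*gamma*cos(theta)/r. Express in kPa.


Step 1: cos(12 deg) = 0.9781
Step 2: Convert r to m: r = 6e-6 m
Step 3: dP = 2 * 0.026 * 0.9781 / 6e-6 = 8476.9 Pa
Step 4: Convert Pa to kPa (divide by 1000).
dP = 8.48 kPa


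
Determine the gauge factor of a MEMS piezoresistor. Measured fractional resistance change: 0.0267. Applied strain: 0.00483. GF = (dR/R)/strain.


Step 1: Identify values.
dR/R = 0.0267, strain = 0.00483
Step 2: GF = (dR/R) / strain = 0.0267 / 0.00483
GF = 5.5


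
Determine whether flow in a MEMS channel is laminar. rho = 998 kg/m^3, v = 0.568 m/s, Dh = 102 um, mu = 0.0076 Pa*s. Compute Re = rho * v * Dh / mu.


Step 1: Convert Dh to meters: Dh = 102e-6 m
Step 2: Re = rho * v * Dh / mu
Re = 998 * 0.568 * 102e-6 / 0.0076
Re = 7.608
Since Re = 7.608 is below ~2300, the flow is laminar.


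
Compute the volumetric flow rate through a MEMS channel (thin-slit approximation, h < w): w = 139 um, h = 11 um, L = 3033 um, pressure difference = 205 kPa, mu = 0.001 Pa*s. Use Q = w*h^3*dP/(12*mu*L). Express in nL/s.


Step 1: Convert all dimensions to SI (meters).
w = 139e-6 m, h = 11e-6 m, L = 3033e-6 m, dP = 205e3 Pa
Step 2: Q = w * h^3 * dP / (12 * mu * L)
Q = 139e-6 * (11e-6)^3 * 205e3 / (12 * 0.001 * 3033e-6) = 1.0420608e-09 m^3/s
Step 3: Convert Q from m^3/s to nL/s (1 m^3 = 1e12 nL, so multiply by 1e12).
Q = 1042.061 nL/s


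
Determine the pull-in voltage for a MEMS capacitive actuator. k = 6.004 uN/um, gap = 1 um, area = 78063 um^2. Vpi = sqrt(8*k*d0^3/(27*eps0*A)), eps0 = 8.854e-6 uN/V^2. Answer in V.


Step 1: Compute numerator: 8 * k * d0^3 = 8 * 6.004 * 1^3 = 48.032
Step 2: Compute denominator: 27 * eps0 * A = 27 * 8.854e-6 * 78063 = 18.661585
Step 3: Vpi = sqrt(48.032 / 18.661585)
Vpi = 1.6 V


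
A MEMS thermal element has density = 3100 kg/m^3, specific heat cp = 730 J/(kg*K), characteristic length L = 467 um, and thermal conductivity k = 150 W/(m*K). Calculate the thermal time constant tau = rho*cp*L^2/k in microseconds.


Step 1: Convert L to m: L = 467e-6 m
Step 2: L^2 = (467e-6)^2 = 2.18089e-07 m^2
Step 3: tau = 3100 * 730 * 2.18089e-07 / 150 = 3.29023605e-03 s
Step 4: Convert to microseconds (multiply by 1e6).
tau = 3290.236 us


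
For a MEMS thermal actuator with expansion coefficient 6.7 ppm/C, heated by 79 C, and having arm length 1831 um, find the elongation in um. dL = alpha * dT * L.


Step 1: Convert CTE: alpha = 6.7 ppm/C = 6.7e-6 /C
Step 2: dL = 6.7e-6 * 79 * 1831
dL = 0.9691 um


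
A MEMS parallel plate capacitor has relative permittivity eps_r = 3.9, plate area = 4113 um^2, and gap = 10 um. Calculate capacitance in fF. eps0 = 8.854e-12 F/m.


Step 1: Convert area to m^2: A = 4113e-12 m^2
Step 2: Convert gap to m: d = 10e-6 m
Step 3: C = eps0 * eps_r * A / d
C = 8.854e-12 * 3.9 * 4113e-12 / 10e-6
Step 4: Convert to fF (multiply by 1e15).
C = 14.2 fF


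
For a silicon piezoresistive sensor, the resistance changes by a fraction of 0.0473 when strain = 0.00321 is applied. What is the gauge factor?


Step 1: Identify values.
dR/R = 0.0473, strain = 0.00321
Step 2: GF = (dR/R) / strain = 0.0473 / 0.00321
GF = 14.7


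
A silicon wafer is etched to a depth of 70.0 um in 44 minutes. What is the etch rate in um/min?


Step 1: Etch rate = depth / time
Step 2: rate = 70.0 / 44
rate = 1.591 um/min


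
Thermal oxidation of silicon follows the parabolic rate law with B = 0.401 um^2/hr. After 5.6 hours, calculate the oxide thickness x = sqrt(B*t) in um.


Step 1: Compute B*t = 0.401 * 5.6 = 2.2456
Step 2: x = sqrt(2.2456)
x = 1.499 um


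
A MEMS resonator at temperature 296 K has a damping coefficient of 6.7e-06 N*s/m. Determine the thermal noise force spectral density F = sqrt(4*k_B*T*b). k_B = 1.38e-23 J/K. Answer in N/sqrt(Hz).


Step 1: Compute 4 * k_B * T * b
= 4 * 1.38e-23 * 296 * 6.7e-06
= 1.0947e-25 N^2/Hz
Step 2: F_noise = sqrt(1.0947e-25)
F_noise = 3.31e-13 N/sqrt(Hz)


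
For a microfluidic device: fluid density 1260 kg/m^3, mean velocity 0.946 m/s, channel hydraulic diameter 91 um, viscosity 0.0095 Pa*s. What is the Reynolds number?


Step 1: Convert Dh to meters: Dh = 91e-6 m
Step 2: Re = rho * v * Dh / mu
Re = 1260 * 0.946 * 91e-6 / 0.0095
Re = 11.418


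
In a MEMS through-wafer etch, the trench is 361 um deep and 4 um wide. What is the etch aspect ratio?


Step 1: AR = depth / width
Step 2: AR = 361 / 4
AR = 90.3


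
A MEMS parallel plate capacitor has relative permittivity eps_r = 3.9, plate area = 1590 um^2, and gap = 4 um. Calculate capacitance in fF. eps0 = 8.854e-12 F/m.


Step 1: Convert area to m^2: A = 1590e-12 m^2
Step 2: Convert gap to m: d = 4e-6 m
Step 3: C = eps0 * eps_r * A / d
C = 8.854e-12 * 3.9 * 1590e-12 / 4e-6
Step 4: Convert to fF (multiply by 1e15).
C = 13.73 fF


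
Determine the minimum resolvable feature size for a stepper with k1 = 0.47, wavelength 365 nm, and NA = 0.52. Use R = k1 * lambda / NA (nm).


Step 1: Identify values: k1 = 0.47, lambda = 365 nm, NA = 0.52
Step 2: R = k1 * lambda / NA
R = 0.47 * 365 / 0.52
R = 329.9 nm


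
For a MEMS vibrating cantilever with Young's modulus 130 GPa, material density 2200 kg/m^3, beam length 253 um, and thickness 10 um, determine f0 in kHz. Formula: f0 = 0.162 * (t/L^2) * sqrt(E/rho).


Step 1: Convert units to SI.
t_SI = 10e-6 m, L_SI = 253e-6 m
Step 2: Calculate sqrt(E/rho).
sqrt(130e9 / 2200) = 7687.06 m/s
Step 3: Compute f0.
f0 = 0.162 * 10e-6 / (253e-6)^2 * 7687.06 = 194551.3 Hz = 194.55 kHz


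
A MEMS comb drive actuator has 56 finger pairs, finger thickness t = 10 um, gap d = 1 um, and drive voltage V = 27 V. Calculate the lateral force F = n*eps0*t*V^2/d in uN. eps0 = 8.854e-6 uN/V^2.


Step 1: Parameters: n=56, eps0=8.854e-6 uN/V^2, t=10 um, V=27 V, d=1 um
Step 2: V^2 = 729
Step 3: F = 56 * 8.854e-6 * 10 * 729 / 1
F = 3.615 uN


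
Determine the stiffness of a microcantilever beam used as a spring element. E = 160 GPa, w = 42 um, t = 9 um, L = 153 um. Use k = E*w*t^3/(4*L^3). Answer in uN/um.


Step 1: Convert E to consistent units (1 GPa = 1000 uN/um^2).
E = 160 GPa = 160000 uN/um^2
Step 2: Compute t^3 = 9^3 = 729
Step 3: Compute L^3 = 153^3 = 3581577
Step 4: k = 160000 * 42 * 729 / (4 * 3581577)
k = 341.9499 uN/um


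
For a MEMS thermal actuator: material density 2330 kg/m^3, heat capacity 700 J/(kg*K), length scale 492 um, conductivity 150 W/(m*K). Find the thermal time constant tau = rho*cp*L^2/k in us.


Step 1: Convert L to m: L = 492e-6 m
Step 2: L^2 = (492e-6)^2 = 2.42064e-07 m^2
Step 3: tau = 2330 * 700 * 2.42064e-07 / 150 = 2.63204256e-03 s
Step 4: Convert to microseconds (multiply by 1e6).
tau = 2632.043 us


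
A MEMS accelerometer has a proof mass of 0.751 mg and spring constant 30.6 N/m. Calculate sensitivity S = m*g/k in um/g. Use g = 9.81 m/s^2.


Step 1: Convert mass: m = 0.751 mg = 7.51e-07 kg
Step 2: S = m * g / k = 7.51e-07 * 9.81 / 30.6
Step 3: S = 2.41e-07 m/g
Step 4: Convert to um/g: S = 0.241 um/g


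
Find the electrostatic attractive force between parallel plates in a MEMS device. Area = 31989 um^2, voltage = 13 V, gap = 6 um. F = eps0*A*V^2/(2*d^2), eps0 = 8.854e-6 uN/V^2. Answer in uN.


Step 1: Identify parameters.
eps0 = 8.854e-6 uN/V^2, A = 31989 um^2, V = 13 V, d = 6 um
Step 2: Compute V^2 = 13^2 = 169
Step 3: Compute d^2 = 6^2 = 36
Step 4: F = 0.5 * 8.854e-6 * 31989 * 169 / 36
F = 0.665 uN


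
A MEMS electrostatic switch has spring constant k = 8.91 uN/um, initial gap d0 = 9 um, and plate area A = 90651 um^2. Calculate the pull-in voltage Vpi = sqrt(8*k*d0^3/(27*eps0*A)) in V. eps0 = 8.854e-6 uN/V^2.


Step 1: Compute numerator: 8 * k * d0^3 = 8 * 8.91 * 9^3 = 51963.12
Step 2: Compute denominator: 27 * eps0 * A = 27 * 8.854e-6 * 90651 = 21.670847
Step 3: Vpi = sqrt(51963.12 / 21.670847)
Vpi = 48.97 V


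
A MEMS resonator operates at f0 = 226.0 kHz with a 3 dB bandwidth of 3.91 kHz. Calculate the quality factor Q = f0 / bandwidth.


Step 1: Q = f0 / bandwidth
Step 2: Q = 226.0 / 3.91
Q = 57.8


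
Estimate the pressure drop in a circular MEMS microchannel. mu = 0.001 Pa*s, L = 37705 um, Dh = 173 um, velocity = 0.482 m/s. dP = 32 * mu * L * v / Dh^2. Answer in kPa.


Step 1: Convert to SI: L = 37705e-6 m, Dh = 173e-6 m
Step 2: dP = 32 * 0.001 * 37705e-6 * 0.482 / (173e-6)^2
Step 3: dP = 19431.38 Pa
Step 4: Convert to kPa: dP = 19.43 kPa


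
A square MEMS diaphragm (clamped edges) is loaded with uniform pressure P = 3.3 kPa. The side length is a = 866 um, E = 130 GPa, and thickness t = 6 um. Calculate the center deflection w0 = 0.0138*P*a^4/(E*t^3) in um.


Step 1: Convert pressure to compatible units (E is in GPa, so P in GPa).
P = 3.3 kPa = 3.3e-6 GPa
Step 2: Compute numerator: 0.0138 * P * a^4.
a^4 = 866^4 = 562434001936
numerator = 0.0138 * 3.3e-6 * 562434001936 = 2.56132e+04
Step 3: Compute denominator: E * t^3 = 130 * 6^3 = 28080
Step 4: w0 = numerator / denominator = 2.56132e+04 / 28080 = 0.9122 um


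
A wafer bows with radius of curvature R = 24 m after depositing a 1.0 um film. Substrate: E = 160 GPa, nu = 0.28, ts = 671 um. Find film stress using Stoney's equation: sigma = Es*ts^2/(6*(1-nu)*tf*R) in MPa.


Step 1: Compute numerator: Es * ts^2 = 160 * 671^2 = 72038560 (GPa*um^2)
Step 2: Compute denominator (R in um): 6*(1-nu)*tf*R = 6*0.72*1.0*24e6 = 103680000.0 (um^2)
Step 3: sigma (GPa) = 72038560 / 103680000.0 = 6.94816e-01 GPa
Step 4: Convert to MPa (x1000): sigma = 694.8 MPa


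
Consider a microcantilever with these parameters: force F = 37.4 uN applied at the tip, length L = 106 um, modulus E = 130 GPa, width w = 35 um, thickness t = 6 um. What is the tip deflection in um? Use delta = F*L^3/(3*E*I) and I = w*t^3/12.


Step 1: Calculate the second moment of area.
I = w * t^3 / 12 = 35 * 6^3 / 12 = 630.0 um^4
Step 2: Convert E to consistent units (1 GPa = 1000 uN/um^2).
E = 130 GPa = 130000 uN/um^2
Step 3: Calculate tip deflection.
delta = F * L^3 / (3 * E * I)
delta = 37.4 * 106^3 / (3 * 130000 * 630.0)
delta = 0.1813 um


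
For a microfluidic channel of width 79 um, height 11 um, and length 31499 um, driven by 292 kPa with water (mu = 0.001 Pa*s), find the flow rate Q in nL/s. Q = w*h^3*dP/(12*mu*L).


Step 1: Convert all dimensions to SI (meters).
w = 79e-6 m, h = 11e-6 m, L = 31499e-6 m, dP = 292e3 Pa
Step 2: Q = w * h^3 * dP / (12 * mu * L)
Q = 79e-6 * (11e-6)^3 * 292e3 / (12 * 0.001 * 31499e-6) = 8.122879e-11 m^3/s
Step 3: Convert Q from m^3/s to nL/s (1 m^3 = 1e12 nL, so multiply by 1e12).
Q = 81.229 nL/s


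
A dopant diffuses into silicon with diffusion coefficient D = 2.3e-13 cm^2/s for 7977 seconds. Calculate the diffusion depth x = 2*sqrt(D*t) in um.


Step 1: Compute D*t = 2.3e-13 * 7977 = 1.83471e-09 cm^2
Step 2: sqrt(D*t) = 4.2834e-05 cm
Step 3: x = 2 * 4.2834e-05 cm = 8.5668e-05 cm
Step 4: Convert to um (1 cm = 1e4 um): x = 0.857 um


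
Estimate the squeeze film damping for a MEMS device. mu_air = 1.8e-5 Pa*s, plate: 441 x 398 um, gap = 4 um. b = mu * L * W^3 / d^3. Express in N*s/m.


Step 1: Convert to SI.
L = 441e-6 m, W = 398e-6 m, d = 4e-6 m
Step 2: W^3 = (398e-6)^3 = 6.30e-11 m^3
Step 3: d^3 = (4e-6)^3 = 6.40e-17 m^3
Step 4: b = 1.8e-5 * 441e-6 * 6.30e-11 / 6.40e-17
b = 7.82e-03 N*s/m


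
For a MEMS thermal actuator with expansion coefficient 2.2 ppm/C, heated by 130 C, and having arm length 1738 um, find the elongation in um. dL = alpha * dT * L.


Step 1: Convert CTE: alpha = 2.2 ppm/C = 2.2e-6 /C
Step 2: dL = 2.2e-6 * 130 * 1738
dL = 0.4971 um


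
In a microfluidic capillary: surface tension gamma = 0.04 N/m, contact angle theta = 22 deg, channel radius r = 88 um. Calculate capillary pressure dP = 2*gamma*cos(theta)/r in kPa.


Step 1: cos(22 deg) = 0.9272
Step 2: Convert r to m: r = 88e-6 m
Step 3: dP = 2 * 0.04 * 0.9272 / 88e-6 = 842.9 Pa
Step 4: Convert Pa to kPa (divide by 1000).
dP = 0.84 kPa


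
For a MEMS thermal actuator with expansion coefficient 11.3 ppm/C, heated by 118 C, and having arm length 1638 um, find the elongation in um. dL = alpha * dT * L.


Step 1: Convert CTE: alpha = 11.3 ppm/C = 11.3e-6 /C
Step 2: dL = 11.3e-6 * 118 * 1638
dL = 2.1841 um


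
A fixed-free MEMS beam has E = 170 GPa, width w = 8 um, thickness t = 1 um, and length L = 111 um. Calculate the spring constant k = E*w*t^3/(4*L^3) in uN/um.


Step 1: Convert E to consistent units (1 GPa = 1000 uN/um^2).
E = 170 GPa = 170000 uN/um^2
Step 2: Compute t^3 = 1^3 = 1
Step 3: Compute L^3 = 111^3 = 1367631
Step 4: k = 170000 * 8 * 1 / (4 * 1367631)
k = 0.2486 uN/um


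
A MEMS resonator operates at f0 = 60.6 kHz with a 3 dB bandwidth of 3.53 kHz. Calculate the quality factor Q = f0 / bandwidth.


Step 1: Q = f0 / bandwidth
Step 2: Q = 60.6 / 3.53
Q = 17.2
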